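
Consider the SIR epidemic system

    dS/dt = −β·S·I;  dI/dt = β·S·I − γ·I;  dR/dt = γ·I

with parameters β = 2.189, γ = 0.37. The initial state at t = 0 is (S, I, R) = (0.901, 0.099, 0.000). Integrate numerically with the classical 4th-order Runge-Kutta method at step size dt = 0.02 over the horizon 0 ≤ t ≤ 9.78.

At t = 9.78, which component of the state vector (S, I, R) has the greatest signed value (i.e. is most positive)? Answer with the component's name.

t=0.000: state=(0.901, 0.099, 0.000)
step 1 (dt=0.02): k1=(-0.195, 0.159, 0.037), k2=(-0.198, 0.161, 0.037), k3=(-0.198, 0.161, 0.037), k4=(-0.201, 0.163, 0.038); state += dt/6·(k1+2k2+2k3+k4)
t=0.020: state=(0.897, 0.102, 0.001)
t=0.040: state=(0.893, 0.106, 0.002)
t=0.060: state=(0.889, 0.109, 0.002)
continuing one RK4 step at a time; state shown every 25 steps (Δt=0.5):
t=0.500: state=(0.766, 0.206, 0.027)
t=1.000: state=(0.564, 0.357, 0.079)
t=1.500: state=(0.353, 0.488, 0.158)
t=2.000: state=(0.199, 0.546, 0.255)
t=2.500: state=(0.110, 0.534, 0.356)
t=3.000: state=(0.063, 0.487, 0.451)
t=3.500: state=(0.038, 0.427, 0.535)
t=4.000: state=(0.025, 0.367, 0.609)
t=4.500: state=(0.017, 0.312, 0.671)
t=5.000: state=(0.012, 0.263, 0.724)
t=5.500: state=(0.010, 0.221, 0.769)
t=6.000: state=(0.008, 0.186, 0.807)
t=6.500: state=(0.006, 0.156, 0.838)
t=7.000: state=(0.005, 0.130, 0.864)
t=7.500: state=(0.005, 0.109, 0.887)
t=8.000: state=(0.004, 0.091, 0.905)
t=8.500: state=(0.004, 0.076, 0.920)
t=9.000: state=(0.004, 0.063, 0.933)
t=9.500: state=(0.003, 0.053, 0.944)
t=9.780: state=(0.003, 0.048, 0.949)
compare at T: S=0.003, I=0.048, R=0.949

largest component: R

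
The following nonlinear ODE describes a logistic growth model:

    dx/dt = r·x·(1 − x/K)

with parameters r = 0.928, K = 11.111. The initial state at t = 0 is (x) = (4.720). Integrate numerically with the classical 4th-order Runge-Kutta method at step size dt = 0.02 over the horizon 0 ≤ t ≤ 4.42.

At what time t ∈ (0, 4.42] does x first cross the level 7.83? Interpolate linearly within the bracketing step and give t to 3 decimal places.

t = 1.264

t=0.000: state=(4.720)
step 1 (dt=0.02): k1=(2.519), k2=(2.523), k3=(2.523), k4=(2.526); state += dt/6·(k1+2k2+2k3+k4)
t=0.020: state=(4.770)
t=0.040: state=(4.821)
t=0.060: state=(4.872)
continuing one RK4 step at a time; state shown every 10 steps (Δt=0.2):
t=0.200: state=(5.230)
t=0.400: state=(5.745)
t=0.600: state=(6.257)
t=0.800: state=(6.757)
t=1.000: state=(7.237)
t=1.200: state=(7.691)
t=1.260: state=(7.822)
next step: t=1.280: state=(7.864) — x has crossed 7.83
linear interpolation between t=1.260 (7.82163) and t=1.280 (7.86445) → t≈1.264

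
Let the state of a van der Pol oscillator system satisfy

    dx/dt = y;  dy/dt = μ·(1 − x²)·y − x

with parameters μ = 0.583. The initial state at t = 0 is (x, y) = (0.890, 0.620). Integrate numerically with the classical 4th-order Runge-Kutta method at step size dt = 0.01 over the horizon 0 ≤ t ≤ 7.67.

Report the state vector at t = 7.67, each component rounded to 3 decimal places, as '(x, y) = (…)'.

(x, y) = (1.198, -1.175)

t=0.000: state=(0.890, 0.620)
step 1 (dt=0.01): k1=(0.620, -0.815), k2=(0.616, -0.820), k3=(0.616, -0.820), k4=(0.612, -0.826); state += dt/6·(k1+2k2+2k3+k4)
t=0.010: state=(0.896, 0.612)
t=0.020: state=(0.902, 0.603)
t=0.030: state=(0.908, 0.595)
continuing one RK4 step at a time; state shown every 25 steps (Δt=0.25):
t=0.250: state=(1.017, 0.387)
t=0.500: state=(1.081, 0.120)
t=0.750: state=(1.077, -0.151)
t=1.000: state=(1.006, -0.409)
t=1.250: state=(0.873, -0.654)
t=1.500: state=(0.680, -0.894)
t=1.750: state=(0.426, -1.136)
t=2.000: state=(0.112, -1.372)
t=2.250: state=(-0.257, -1.567)
t=2.500: state=(-0.661, -1.635)
t=2.750: state=(-1.055, -1.477)
t=3.000: state=(-1.379, -1.079)
t=3.250: state=(-1.585, -0.562)
t=3.500: state=(-1.663, -0.078)
t=3.750: state=(-1.632, 0.305)
t=4.000: state=(-1.518, 0.601)
t=4.250: state=(-1.336, 0.849)
t=4.500: state=(-1.094, 1.086)
t=4.750: state=(-0.791, 1.342)
t=5.000: state=(-0.420, 1.629)
t=5.250: state=(0.024, 1.925)
t=5.500: state=(0.534, 2.124)
t=5.750: state=(1.061, 2.028)
t=6.000: state=(1.513, 1.526)
t=6.250: state=(1.806, 0.807)
t=6.500: state=(1.924, 0.167)
t=6.750: state=(1.905, -0.285)
t=7.000: state=(1.794, -0.591)
t=7.250: state=(1.616, -0.821)
t=7.500: state=(1.385, -1.028)
t=7.670: state=(1.198, -1.175)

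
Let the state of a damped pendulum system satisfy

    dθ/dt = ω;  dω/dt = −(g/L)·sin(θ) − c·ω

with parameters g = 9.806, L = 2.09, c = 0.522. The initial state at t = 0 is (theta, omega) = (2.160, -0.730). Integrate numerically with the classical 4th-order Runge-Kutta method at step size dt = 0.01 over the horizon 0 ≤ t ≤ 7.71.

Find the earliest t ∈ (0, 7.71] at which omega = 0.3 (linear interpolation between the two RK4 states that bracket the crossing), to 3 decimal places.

t=0.000: state=(2.160, -0.730)
step 1 (dt=0.01): k1=(-0.730, -3.520), k2=(-0.748, -3.520), k3=(-0.748, -3.520), k4=(-0.765, -3.521); state += dt/6·(k1+2k2+2k3+k4)
t=0.010: state=(2.153, -0.765)
t=0.020: state=(2.145, -0.800)
t=0.030: state=(2.137, -0.836)
continuing one RK4 step at a time; state shown every 25 steps (Δt=0.25):
t=0.250: state=(1.867, -1.623)
t=0.500: state=(1.348, -2.511)
t=0.750: state=(0.635, -3.107)
t=1.000: state=(-0.144, -2.976)
t=1.250: state=(-0.790, -2.101)
t=1.500: state=(-1.169, -0.919)
t=1.750: state=(-1.253, 0.231)
t=1.760: state=(-1.250, 0.275)
next step: t=1.770: state=(-1.247, 0.317) — omega has crossed 0.3
linear interpolation between t=1.760 (0.27452) and t=1.770 (0.31748) → t≈1.766

t = 1.766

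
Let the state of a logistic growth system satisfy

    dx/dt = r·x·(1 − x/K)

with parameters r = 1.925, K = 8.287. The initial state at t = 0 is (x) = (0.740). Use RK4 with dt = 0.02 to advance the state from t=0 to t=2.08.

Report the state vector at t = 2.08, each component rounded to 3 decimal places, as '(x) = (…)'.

t=0.000: state=(0.740)
step 1 (dt=0.02): k1=(1.297), k2=(1.318), k3=(1.318), k4=(1.339); state += dt/6·(k1+2k2+2k3+k4)
t=0.020: state=(0.766)
t=0.040: state=(0.794)
t=0.060: state=(0.822)
continuing one RK4 step at a time; state shown every 5 steps (Δt=0.1):
t=0.100: state=(0.880)
t=0.200: state=(1.044)
t=0.300: state=(1.232)
t=0.400: state=(1.448)
t=0.500: state=(1.693)
t=0.600: state=(1.967)
t=0.700: state=(2.270)
t=0.800: state=(2.601)
t=0.900: state=(2.956)
t=1.000: state=(3.331)
t=1.100: state=(3.721)
t=1.200: state=(4.118)
t=1.300: state=(4.516)
t=1.400: state=(4.907)
t=1.500: state=(5.284)
t=1.600: state=(5.642)
t=1.700: state=(5.976)
t=1.800: state=(6.283)
t=1.900: state=(6.561)
t=2.000: state=(6.809)
t=2.080: state=(6.987)

(x) = (6.987)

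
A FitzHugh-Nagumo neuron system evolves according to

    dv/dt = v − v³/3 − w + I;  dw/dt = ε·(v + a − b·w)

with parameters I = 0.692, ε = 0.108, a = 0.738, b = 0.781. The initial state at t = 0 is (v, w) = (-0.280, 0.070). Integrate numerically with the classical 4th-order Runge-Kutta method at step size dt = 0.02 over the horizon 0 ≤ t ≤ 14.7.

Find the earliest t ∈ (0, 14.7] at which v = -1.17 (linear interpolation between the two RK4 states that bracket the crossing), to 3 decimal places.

t = 13.771

t=0.000: state=(-0.280, 0.070)
step 1 (dt=0.02): k1=(0.349, 0.044), k2=(0.352, 0.044), k3=(0.352, 0.044), k4=(0.355, 0.044); state += dt/6·(k1+2k2+2k3+k4)
t=0.020: state=(-0.273, 0.071)
t=0.040: state=(-0.266, 0.072)
t=0.060: state=(-0.259, 0.073)
continuing one RK4 step at a time; state shown every 25 steps (Δt=0.5):
t=0.500: state=(-0.064, 0.097)
t=1.000: state=(0.270, 0.137)
t=1.500: state=(0.758, 0.197)
t=2.000: state=(1.305, 0.282)
t=2.500: state=(1.660, 0.389)
t=3.000: state=(1.779, 0.504)
t=3.500: state=(1.786, 0.617)
t=4.000: state=(1.755, 0.724)
t=4.500: state=(1.712, 0.825)
t=5.000: state=(1.664, 0.919)
t=5.500: state=(1.614, 1.007)
t=6.000: state=(1.562, 1.088)
t=6.500: state=(1.509, 1.163)
t=7.000: state=(1.454, 1.233)
t=7.500: state=(1.397, 1.296)
t=8.000: state=(1.338, 1.354)
t=8.500: state=(1.275, 1.406)
t=9.000: state=(1.207, 1.453)
t=9.500: state=(1.134, 1.494)
t=10.000: state=(1.053, 1.529)
t=10.500: state=(0.959, 1.558)
t=11.000: state=(0.849, 1.581)
t=11.500: state=(0.712, 1.596)
t=12.000: state=(0.529, 1.602)
t=12.500: state=(0.265, 1.596)
t=13.000: state=(-0.145, 1.573)
t=13.500: state=(-0.773, 1.524)
t=13.760: state=(-1.154, 1.485)
next step: t=13.780: state=(-1.183, 1.481) — v has crossed -1.17
linear interpolation between t=13.760 (-1.15407) and t=13.780 (-1.18262) → t≈13.771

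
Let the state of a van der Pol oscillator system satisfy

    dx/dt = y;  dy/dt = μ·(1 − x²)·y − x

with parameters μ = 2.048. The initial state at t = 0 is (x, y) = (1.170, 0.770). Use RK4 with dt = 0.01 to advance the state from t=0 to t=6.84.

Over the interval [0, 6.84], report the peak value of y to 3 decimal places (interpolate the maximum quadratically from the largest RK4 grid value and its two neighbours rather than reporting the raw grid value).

t=0.000: state=(1.170, 0.770)
step 1 (dt=0.01): k1=(0.770, -1.752), k2=(0.761, -1.763), k3=(0.761, -1.763), k4=(0.752, -1.774); state += dt/6·(k1+2k2+2k3+k4)
t=0.010: state=(1.178, 0.752)
t=0.020: state=(1.185, 0.735)
t=0.030: state=(1.192, 0.717)
continuing one RK4 step at a time; state shown every 25 steps (Δt=0.25):
t=0.250: state=(1.305, 0.311)
t=0.500: state=(1.333, -0.064)
t=0.750: state=(1.283, -0.319)
t=1.000: state=(1.178, -0.517)
t=1.250: state=(1.024, -0.726)
t=1.500: state=(0.808, -1.026)
t=1.750: state=(0.492, -1.559)
t=2.000: state=(-0.012, -2.576)
t=2.250: state=(-0.820, -3.757)
t=2.500: state=(-1.660, -2.412)
t=2.750: state=(-1.981, -0.423)
t=3.000: state=(-1.995, 0.164)
t=3.250: state=(-1.934, 0.297)
t=3.500: state=(-1.853, 0.343)
t=3.750: state=(-1.763, 0.377)
t=4.000: state=(-1.664, 0.414)
t=4.250: state=(-1.555, 0.461)
t=4.500: state=(-1.432, 0.525)
t=4.750: state=(-1.290, 0.617)
t=5.000: state=(-1.120, 0.760)
t=5.250: state=(-0.902, 1.003)
t=5.500: state=(-0.601, 1.456)
t=5.750: state=(-0.137, 2.357)
t=6.000: state=(0.621, 3.692)
t=6.250: state=(1.535, 2.985)
t=6.500: state=(1.969, 0.683)
t=6.750: state=(2.016, -0.109)
t=6.840: state=(2.002, -0.201)
largest grid value and its neighbours: y(6.070)=3.87037, y(6.080)=3.87539, y(6.090)=3.87433
parabola through these three points peaks at t≈6.083 with y≈3.87571

max y = 3.876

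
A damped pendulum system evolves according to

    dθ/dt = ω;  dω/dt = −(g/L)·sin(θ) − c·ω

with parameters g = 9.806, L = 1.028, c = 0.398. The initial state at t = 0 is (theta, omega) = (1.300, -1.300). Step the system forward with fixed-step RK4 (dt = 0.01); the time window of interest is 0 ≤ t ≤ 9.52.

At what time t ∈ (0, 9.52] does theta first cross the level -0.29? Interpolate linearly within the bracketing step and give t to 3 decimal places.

t = 0.546

t=0.000: state=(1.300, -1.300)
step 1 (dt=0.01): k1=(-1.300, -8.674), k2=(-1.343, -8.640), k3=(-1.343, -8.639), k4=(-1.386, -8.604); state += dt/6·(k1+2k2+2k3+k4)
t=0.010: state=(1.287, -1.386)
t=0.020: state=(1.272, -1.472)
t=0.030: state=(1.257, -1.557)
continuing one RK4 step at a time; state shown every 50 steps (Δt=0.5):
t=0.500: state=(-0.135, -3.467)
t=0.540: state=(-0.271, -3.336)
next step: t=0.550: state=(-0.304, -3.295) — theta has crossed -0.29
linear interpolation between t=0.540 (-0.27081) and t=0.550 (-0.30397) → t≈0.546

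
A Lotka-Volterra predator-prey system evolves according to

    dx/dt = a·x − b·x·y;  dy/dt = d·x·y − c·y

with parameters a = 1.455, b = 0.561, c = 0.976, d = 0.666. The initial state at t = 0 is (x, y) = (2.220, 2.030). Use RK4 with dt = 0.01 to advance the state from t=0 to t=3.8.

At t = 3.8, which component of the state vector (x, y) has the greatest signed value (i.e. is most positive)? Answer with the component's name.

t=0.000: state=(2.220, 2.030)
step 1 (dt=0.01): k1=(0.702, 1.020), k2=(0.697, 1.027), k3=(0.697, 1.027), k4=(0.691, 1.035); state += dt/6·(k1+2k2+2k3+k4)
t=0.010: state=(2.227, 2.040)
t=0.020: state=(2.234, 2.051)
t=0.030: state=(2.241, 2.061)
continuing one RK4 step at a time; state shown every 20 steps (Δt=0.2):
t=0.200: state=(2.335, 2.263)
t=0.400: state=(2.386, 2.552)
t=0.600: state=(2.354, 2.882)
t=0.800: state=(2.236, 3.221)
t=1.000: state=(2.047, 3.527)
t=1.200: state=(1.819, 3.754)
t=1.400: state=(1.584, 3.874)
t=1.600: state=(1.371, 3.878)
t=1.800: state=(1.192, 3.783)
t=2.000: state=(1.052, 3.612)
t=2.200: state=(0.950, 3.394)
t=2.400: state=(0.880, 3.153)
t=2.600: state=(0.838, 2.908)
t=2.800: state=(0.820, 2.671)
t=3.000: state=(0.823, 2.451)
t=3.200: state=(0.846, 2.253)
t=3.400: state=(0.888, 2.080)
t=3.600: state=(0.948, 1.933)
t=3.800: state=(1.029, 1.814)
compare at T: x=1.029, y=1.814

largest component: y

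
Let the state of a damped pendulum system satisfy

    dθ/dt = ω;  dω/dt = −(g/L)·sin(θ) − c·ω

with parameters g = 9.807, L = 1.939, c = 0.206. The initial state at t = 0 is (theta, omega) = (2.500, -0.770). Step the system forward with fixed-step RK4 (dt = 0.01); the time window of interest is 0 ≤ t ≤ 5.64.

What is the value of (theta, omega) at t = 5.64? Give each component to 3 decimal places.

t=0.000: state=(2.500, -0.770)
step 1 (dt=0.01): k1=(-0.770, -2.868), k2=(-0.784, -2.881), k3=(-0.784, -2.881), k4=(-0.799, -2.894); state += dt/6·(k1+2k2+2k3+k4)
t=0.010: state=(2.492, -0.799)
t=0.020: state=(2.484, -0.828)
t=0.030: state=(2.476, -0.857)
continuing one RK4 step at a time; state shown every 20 steps (Δt=0.2):
t=0.200: state=(2.285, -1.405)
t=0.400: state=(1.928, -2.190)
t=0.600: state=(1.401, -3.076)
t=0.800: state=(0.707, -3.801)
t=1.000: state=(-0.080, -3.945)
t=1.200: state=(-0.820, -3.354)
t=1.400: state=(-1.393, -2.336)
t=1.600: state=(-1.751, -1.257)
t=1.800: state=(-1.901, -0.252)
t=2.000: state=(-1.856, 0.697)
t=2.200: state=(-1.622, 1.641)
t=2.400: state=(-1.201, 2.548)
t=2.600: state=(-0.618, 3.222)
t=2.800: state=(0.051, 3.364)
t=3.000: state=(0.684, 2.868)
t=3.200: state=(1.171, 1.957)
t=3.400: state=(1.459, 0.919)
t=3.600: state=(1.540, -0.108)
t=3.800: state=(1.419, -1.091)
t=4.000: state=(1.108, -1.992)
t=4.200: state=(0.637, -2.670)
t=4.400: state=(0.071, -2.902)
t=4.600: state=(-0.486, -2.576)
t=4.800: state=(-0.931, -1.822)
t=5.000: state=(-1.202, -0.875)
t=5.200: state=(-1.279, 0.102)
t=5.400: state=(-1.165, 1.034)
t=5.600: state=(-0.874, 1.840)
t=5.640: state=(-0.798, 1.974)

(theta, omega) = (-0.798, 1.974)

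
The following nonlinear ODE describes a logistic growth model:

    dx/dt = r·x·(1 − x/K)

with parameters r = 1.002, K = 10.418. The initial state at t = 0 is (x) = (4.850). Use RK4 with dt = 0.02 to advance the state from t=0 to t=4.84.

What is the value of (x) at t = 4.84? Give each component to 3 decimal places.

t=0.000: state=(4.850)
step 1 (dt=0.02): k1=(2.597), k2=(2.599), k3=(2.599), k4=(2.601); state += dt/6·(k1+2k2+2k3+k4)
t=0.020: state=(4.902)
t=0.040: state=(4.954)
t=0.060: state=(5.006)
continuing one RK4 step at a time; state shown every 10 steps (Δt=0.2):
t=0.200: state=(5.371)
t=0.400: state=(5.889)
t=0.600: state=(6.394)
t=0.800: state=(6.876)
t=1.000: state=(7.329)
t=1.200: state=(7.746)
t=1.400: state=(8.124)
t=1.600: state=(8.463)
t=1.800: state=(8.761)
t=2.000: state=(9.022)
t=2.200: state=(9.247)
t=2.400: state=(9.440)
t=2.600: state=(9.603)
t=2.800: state=(9.742)
t=3.000: state=(9.858)
t=3.200: state=(9.955)
t=3.400: state=(10.036)
t=3.600: state=(10.103)
t=3.800: state=(10.159)
t=4.000: state=(10.205)
t=4.200: state=(10.243)
t=4.400: state=(10.274)
t=4.600: state=(10.300)
t=4.800: state=(10.321)
t=4.840: state=(10.325)

(x) = (10.325)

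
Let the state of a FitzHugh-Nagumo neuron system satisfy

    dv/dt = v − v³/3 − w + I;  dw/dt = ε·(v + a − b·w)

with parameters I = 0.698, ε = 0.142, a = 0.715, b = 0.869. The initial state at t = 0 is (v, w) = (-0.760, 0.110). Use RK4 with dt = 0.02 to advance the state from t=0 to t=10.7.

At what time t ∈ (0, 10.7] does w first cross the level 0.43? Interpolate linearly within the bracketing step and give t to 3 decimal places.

t=0.000: state=(-0.760, 0.110)
step 1 (dt=0.02): k1=(-0.026, -0.020), k2=(-0.026, -0.020), k3=(-0.026, -0.020), k4=(-0.025, -0.020); state += dt/6·(k1+2k2+2k3+k4)
t=0.020: state=(-0.761, 0.110)
t=0.040: state=(-0.761, 0.109)
t=0.060: state=(-0.762, 0.109)
continuing one RK4 step at a time; state shown every 25 steps (Δt=0.5):
t=0.500: state=(-0.772, 0.100)
t=1.000: state=(-0.780, 0.090)
t=1.500: state=(-0.785, 0.080)
t=2.000: state=(-0.785, 0.070)
t=2.500: state=(-0.781, 0.061)
t=3.000: state=(-0.770, 0.053)
t=3.500: state=(-0.754, 0.047)
t=4.000: state=(-0.730, 0.042)
t=4.500: state=(-0.698, 0.040)
t=5.000: state=(-0.655, 0.040)
t=5.500: state=(-0.600, 0.044)
t=6.000: state=(-0.526, 0.051)
t=6.500: state=(-0.427, 0.064)
t=7.000: state=(-0.288, 0.085)
t=7.500: state=(-0.083, 0.116)
t=8.000: state=(0.227, 0.163)
t=8.500: state=(0.681, 0.233)
t=9.000: state=(1.211, 0.333)
t=9.380: state=(1.520, 0.428)
next step: t=9.400: state=(1.532, 0.434) — w has crossed 0.43
linear interpolation between t=9.380 (0.42848) and t=9.400 (0.43378) → t≈9.386

t = 9.386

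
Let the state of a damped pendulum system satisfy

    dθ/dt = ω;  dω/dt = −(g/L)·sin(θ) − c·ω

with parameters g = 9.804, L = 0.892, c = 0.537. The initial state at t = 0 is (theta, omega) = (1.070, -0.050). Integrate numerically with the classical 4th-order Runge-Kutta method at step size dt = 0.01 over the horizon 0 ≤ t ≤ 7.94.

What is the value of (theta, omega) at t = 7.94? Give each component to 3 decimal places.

(theta, omega) = (0.102, -0.257)

t=0.000: state=(1.070, -0.050)
step 1 (dt=0.01): k1=(-0.050, -9.614), k2=(-0.098, -9.587), k3=(-0.098, -9.586), k4=(-0.146, -9.558); state += dt/6·(k1+2k2+2k3+k4)
t=0.010: state=(1.069, -0.146)
t=0.020: state=(1.067, -0.241)
t=0.030: state=(1.064, -0.336)
continuing one RK4 step at a time; state shown every 50 steps (Δt=0.5):
t=0.500: state=(0.101, -2.977)
t=1.000: state=(-0.806, -0.028)
t=1.500: state=(-0.057, 2.290)
t=2.000: state=(0.614, -0.085)
t=2.500: state=(-0.002, -1.750)
t=3.000: state=(-0.467, 0.217)
t=3.500: state=(0.049, 1.317)
t=4.000: state=(0.351, -0.312)
t=4.500: state=(-0.079, -0.971)
t=5.000: state=(-0.258, 0.359)
t=5.500: state=(0.094, 0.696)
t=6.000: state=(0.185, -0.367)
t=6.500: state=(-0.096, -0.483)
t=7.000: state=(-0.128, 0.346)
t=7.500: state=(0.091, 0.322)
t=7.940: state=(0.102, -0.257)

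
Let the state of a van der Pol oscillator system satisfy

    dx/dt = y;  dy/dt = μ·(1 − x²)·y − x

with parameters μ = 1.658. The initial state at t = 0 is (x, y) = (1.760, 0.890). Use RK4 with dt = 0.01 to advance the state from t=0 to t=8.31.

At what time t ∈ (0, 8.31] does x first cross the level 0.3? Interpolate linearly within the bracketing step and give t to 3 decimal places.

t=0.000: state=(1.760, 0.890)
step 1 (dt=0.01): k1=(0.890, -4.855), k2=(0.866, -4.798), k3=(0.866, -4.798), k4=(0.842, -4.740); state += dt/6·(k1+2k2+2k3+k4)
t=0.010: state=(1.769, 0.842)
t=0.020: state=(1.777, 0.795)
t=0.030: state=(1.785, 0.750)
continuing one RK4 step at a time; state shown every 50 steps (Δt=0.5):
t=0.500: state=(1.827, -0.276)
t=1.000: state=(1.628, -0.487)
t=1.500: state=(1.344, -0.662)
t=2.000: state=(0.935, -1.028)
t=2.450: state=(0.304, -1.932)
next step: t=2.460: state=(0.284, -1.964) — x has crossed 0.3
linear interpolation between t=2.450 (0.30394) and t=2.460 (0.28447) → t≈2.452

t = 2.452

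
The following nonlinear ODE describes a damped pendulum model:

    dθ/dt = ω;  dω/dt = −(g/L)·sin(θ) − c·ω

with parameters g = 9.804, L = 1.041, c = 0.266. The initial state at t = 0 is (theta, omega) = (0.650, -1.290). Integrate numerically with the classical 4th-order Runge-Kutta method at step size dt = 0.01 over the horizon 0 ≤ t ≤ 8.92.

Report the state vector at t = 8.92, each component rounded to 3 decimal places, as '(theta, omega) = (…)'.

(theta, omega) = (-0.171, -0.452)

t=0.000: state=(0.650, -1.290)
step 1 (dt=0.01): k1=(-1.290, -5.356), k2=(-1.317, -5.301), k3=(-1.317, -5.300), k4=(-1.343, -5.243); state += dt/6·(k1+2k2+2k3+k4)
t=0.010: state=(0.637, -1.343)
t=0.020: state=(0.623, -1.395)
t=0.030: state=(0.609, -1.445)
continuing one RK4 step at a time; state shown every 50 steps (Δt=0.5):
t=0.500: state=(-0.332, -1.854)
t=1.000: state=(-0.620, 0.837)
t=1.500: state=(0.195, 1.764)
t=2.000: state=(0.568, -0.492)
t=2.500: state=(-0.095, -1.616)
t=3.000: state=(-0.508, 0.235)
t=3.500: state=(0.023, 1.445)
t=4.000: state=(0.446, -0.046)
t=4.500: state=(0.028, -1.272)
t=5.000: state=(-0.388, -0.088)
t=5.500: state=(-0.062, 1.105)
t=6.000: state=(0.333, 0.182)
t=6.500: state=(0.085, -0.951)
t=7.000: state=(-0.284, -0.244)
t=7.500: state=(-0.099, 0.811)
t=8.000: state=(0.240, 0.283)
t=8.500: state=(0.107, -0.687)
t=8.920: state=(-0.171, -0.452)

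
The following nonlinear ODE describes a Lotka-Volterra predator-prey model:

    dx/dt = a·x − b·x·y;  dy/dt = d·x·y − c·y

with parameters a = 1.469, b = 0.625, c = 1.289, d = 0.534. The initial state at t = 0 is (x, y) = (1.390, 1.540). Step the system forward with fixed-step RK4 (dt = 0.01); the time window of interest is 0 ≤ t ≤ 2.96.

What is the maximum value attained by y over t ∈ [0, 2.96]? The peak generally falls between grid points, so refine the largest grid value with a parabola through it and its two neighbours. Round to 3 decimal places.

max y = 4.112

t=0.000: state=(1.390, 1.540)
step 1 (dt=0.01): k1=(0.704, -0.842), k2=(0.709, -0.837), k3=(0.709, -0.837), k4=(0.715, -0.832); state += dt/6·(k1+2k2+2k3+k4)
t=0.010: state=(1.397, 1.532)
t=0.020: state=(1.404, 1.523)
t=0.030: state=(1.412, 1.515)
continuing one RK4 step at a time; state shown every 10 steps (Δt=0.1):
t=0.100: state=(1.466, 1.461)
t=0.200: state=(1.553, 1.392)
t=0.300: state=(1.652, 1.333)
t=0.400: state=(1.763, 1.284)
t=0.500: state=(1.887, 1.244)
t=0.600: state=(2.025, 1.214)
t=0.700: state=(2.175, 1.193)
t=0.800: state=(2.339, 1.183)
t=0.900: state=(2.516, 1.184)
t=1.000: state=(2.706, 1.197)
t=1.100: state=(2.906, 1.222)
t=1.200: state=(3.115, 1.261)
t=1.300: state=(3.328, 1.317)
t=1.400: state=(3.543, 1.391)
t=1.500: state=(3.751, 1.486)
t=1.600: state=(3.945, 1.604)
t=1.700: state=(4.116, 1.749)
t=1.800: state=(4.251, 1.922)
t=1.900: state=(4.339, 2.126)
t=2.000: state=(4.369, 2.359)
t=2.100: state=(4.332, 2.617)
t=2.200: state=(4.224, 2.891)
t=2.300: state=(4.048, 3.171)
t=2.400: state=(3.814, 3.439)
t=2.500: state=(3.535, 3.679)
t=2.600: state=(3.233, 3.875)
t=2.700: state=(2.925, 4.015)
t=2.800: state=(2.629, 4.094)
t=2.900: state=(2.355, 4.110)
t=2.960: state=(2.206, 4.093)
largest grid value and its neighbours: y(2.870)=4.11157, y(2.880)=4.11173, y(2.890)=4.11131
parabola through these three points peaks at t≈2.878 with y≈4.11175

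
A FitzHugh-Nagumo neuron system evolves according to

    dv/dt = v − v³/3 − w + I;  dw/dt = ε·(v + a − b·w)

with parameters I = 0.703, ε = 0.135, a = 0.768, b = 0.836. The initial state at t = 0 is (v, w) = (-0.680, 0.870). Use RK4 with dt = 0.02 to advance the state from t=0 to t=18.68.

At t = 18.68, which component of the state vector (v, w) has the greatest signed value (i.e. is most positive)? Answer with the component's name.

t=0.000: state=(-0.680, 0.870)
step 1 (dt=0.02): k1=(-0.742, -0.086), k2=(-0.745, -0.087), k3=(-0.745, -0.087), k4=(-0.748, -0.088); state += dt/6·(k1+2k2+2k3+k4)
t=0.020: state=(-0.695, 0.868)
t=0.040: state=(-0.710, 0.866)
t=0.060: state=(-0.725, 0.865)
continuing one RK4 step at a time; state shown every 50 steps (Δt=1):
t=1.000: state=(-1.403, 0.739)
t=2.000: state=(-1.636, 0.559)
t=3.000: state=(-1.598, 0.389)
t=4.000: state=(-1.511, 0.247)
t=5.000: state=(-1.414, 0.132)
t=6.000: state=(-1.313, 0.042)
t=7.000: state=(-1.208, -0.025)
t=8.000: state=(-1.096, -0.071)
t=9.000: state=(-0.971, -0.098)
t=10.000: state=(-0.821, -0.104)
t=11.000: state=(-0.616, -0.087)
t=12.000: state=(-0.271, -0.038)
t=13.000: state=(0.468, 0.071)
t=14.000: state=(1.554, 0.296)
t=15.000: state=(1.799, 0.584)
t=16.000: state=(1.716, 0.845)
t=17.000: state=(1.598, 1.064)
t=18.000: state=(1.471, 1.245)
t=18.680: state=(1.379, 1.346)
compare at T: v=1.379, w=1.346

largest component: v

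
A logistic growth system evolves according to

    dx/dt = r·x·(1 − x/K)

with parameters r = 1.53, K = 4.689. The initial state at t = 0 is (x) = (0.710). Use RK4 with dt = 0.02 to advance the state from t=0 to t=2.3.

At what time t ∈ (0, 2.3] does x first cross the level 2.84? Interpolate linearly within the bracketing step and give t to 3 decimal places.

t = 1.407

t=0.000: state=(0.710)
step 1 (dt=0.02): k1=(0.922), k2=(0.932), k3=(0.932), k4=(0.942); state += dt/6·(k1+2k2+2k3+k4)
t=0.020: state=(0.729)
t=0.040: state=(0.748)
t=0.060: state=(0.767)
continuing one RK4 step at a time; state shown every 5 steps (Δt=0.1):
t=0.100: state=(0.807)
t=0.200: state=(0.915)
t=0.300: state=(1.033)
t=0.400: state=(1.161)
t=0.500: state=(1.300)
t=0.600: state=(1.448)
t=0.700: state=(1.606)
t=0.800: state=(1.771)
t=0.900: state=(1.942)
t=1.000: state=(2.118)
t=1.100: state=(2.297)
t=1.200: state=(2.476)
t=1.300: state=(2.654)
t=1.400: state=(2.828)
next step: t=1.420: state=(2.862) — x has crossed 2.84
linear interpolation between t=1.400 (2.82803) and t=1.420 (2.86226) → t≈1.407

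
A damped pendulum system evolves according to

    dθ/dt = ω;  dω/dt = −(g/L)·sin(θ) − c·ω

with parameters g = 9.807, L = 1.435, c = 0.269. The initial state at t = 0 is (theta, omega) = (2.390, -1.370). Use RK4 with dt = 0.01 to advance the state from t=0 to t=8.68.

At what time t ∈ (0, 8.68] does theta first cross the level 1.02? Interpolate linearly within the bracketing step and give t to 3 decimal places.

t=0.000: state=(2.390, -1.370)
step 1 (dt=0.01): k1=(-1.370, -4.298), k2=(-1.391, -4.326), k3=(-1.392, -4.327), k4=(-1.413, -4.355); state += dt/6·(k1+2k2+2k3+k4)
t=0.010: state=(2.376, -1.413)
t=0.020: state=(2.362, -1.457)
t=0.030: state=(2.347, -1.502)
continuing one RK4 step at a time; state shown every 50 steps (Δt=0.5):
t=0.500: state=(1.056, -4.063)
next step: t=0.510: state=(1.015, -4.110) — theta has crossed 1.02
linear interpolation between t=0.500 (1.05603) and t=0.510 (1.01516) → t≈0.509

t = 0.509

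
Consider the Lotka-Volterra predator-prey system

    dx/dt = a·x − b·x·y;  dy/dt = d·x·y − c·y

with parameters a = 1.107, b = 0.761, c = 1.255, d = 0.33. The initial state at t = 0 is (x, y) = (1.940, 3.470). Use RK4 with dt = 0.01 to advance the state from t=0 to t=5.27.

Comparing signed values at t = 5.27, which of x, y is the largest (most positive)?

largest component: x

t=0.000: state=(1.940, 3.470)
step 1 (dt=0.01): k1=(-2.975, -2.133), k2=(-2.937, -2.144), k3=(-2.937, -2.144), k4=(-2.899, -2.154); state += dt/6·(k1+2k2+2k3+k4)
t=0.010: state=(1.911, 3.449)
t=0.020: state=(1.882, 3.427)
t=0.030: state=(1.854, 3.405)
continuing one RK4 step at a time; state shown every 20 steps (Δt=0.2):
t=0.200: state=(1.477, 3.018)
t=0.400: state=(1.205, 2.563)
t=0.600: state=(1.052, 2.147)
t=0.800: state=(0.974, 1.786)
t=1.000: state=(0.948, 1.480)
t=1.200: state=(0.964, 1.226)
t=1.400: state=(1.014, 1.018)
t=1.600: state=(1.098, 0.849)
t=1.800: state=(1.217, 0.713)
t=2.000: state=(1.375, 0.604)
t=2.200: state=(1.575, 0.518)
t=2.400: state=(1.827, 0.451)
t=2.600: state=(2.137, 0.400)
t=2.800: state=(2.517, 0.362)
t=3.000: state=(2.978, 0.338)
t=3.200: state=(3.534, 0.326)
t=3.400: state=(4.196, 0.327)
t=3.600: state=(4.977, 0.344)
t=3.800: state=(5.879, 0.382)
t=4.000: state=(6.887, 0.453)
t=4.200: state=(7.953, 0.575)
t=4.400: state=(8.962, 0.783)
t=4.600: state=(9.689, 1.130)
t=4.800: state=(9.791, 1.679)
t=5.000: state=(8.950, 2.439)
t=5.200: state=(7.236, 3.248)
t=5.270: state=(6.534, 3.488)
compare at T: x=6.534, y=3.488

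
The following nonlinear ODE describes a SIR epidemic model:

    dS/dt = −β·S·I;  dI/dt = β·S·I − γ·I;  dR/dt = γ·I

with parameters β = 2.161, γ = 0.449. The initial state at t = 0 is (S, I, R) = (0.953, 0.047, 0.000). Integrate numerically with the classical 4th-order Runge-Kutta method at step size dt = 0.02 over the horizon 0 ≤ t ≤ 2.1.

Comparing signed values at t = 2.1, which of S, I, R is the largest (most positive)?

t=0.000: state=(0.953, 0.047, 0.000)
step 1 (dt=0.02): k1=(-0.097, 0.076, 0.021), k2=(-0.098, 0.077, 0.021), k3=(-0.098, 0.077, 0.021), k4=(-0.100, 0.078, 0.022); state += dt/6·(k1+2k2+2k3+k4)
t=0.020: state=(0.951, 0.049, 0.000)
t=0.040: state=(0.949, 0.050, 0.001)
t=0.060: state=(0.947, 0.052, 0.001)
continuing one RK4 step at a time; state shown every 5 steps (Δt=0.1):
t=0.100: state=(0.943, 0.055, 0.002)
t=0.200: state=(0.930, 0.065, 0.005)
t=0.300: state=(0.917, 0.075, 0.008)
t=0.400: state=(0.901, 0.088, 0.012)
t=0.500: state=(0.882, 0.102, 0.016)
t=0.600: state=(0.862, 0.117, 0.021)
t=0.700: state=(0.839, 0.135, 0.027)
t=0.800: state=(0.813, 0.154, 0.033)
t=0.900: state=(0.784, 0.175, 0.040)
t=1.000: state=(0.754, 0.198, 0.049)
t=1.100: state=(0.720, 0.222, 0.058)
t=1.200: state=(0.685, 0.247, 0.069)
t=1.300: state=(0.647, 0.272, 0.080)
t=1.400: state=(0.609, 0.298, 0.093)
t=1.500: state=(0.569, 0.324, 0.107)
t=1.600: state=(0.529, 0.349, 0.122)
t=1.700: state=(0.489, 0.372, 0.138)
t=1.800: state=(0.451, 0.394, 0.156)
t=1.900: state=(0.413, 0.413, 0.174)
t=2.000: state=(0.377, 0.430, 0.193)
t=2.100: state=(0.343, 0.445, 0.212)
compare at T: S=0.343, I=0.445, R=0.212

largest component: I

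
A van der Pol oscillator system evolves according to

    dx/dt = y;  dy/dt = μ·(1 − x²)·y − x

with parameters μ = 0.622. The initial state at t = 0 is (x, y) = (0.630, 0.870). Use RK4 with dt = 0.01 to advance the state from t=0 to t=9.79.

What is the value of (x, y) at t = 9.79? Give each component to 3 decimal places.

(x, y) = (-1.863, -0.874)

t=0.000: state=(0.630, 0.870)
step 1 (dt=0.01): k1=(0.870, -0.304), k2=(0.868, -0.312), k3=(0.868, -0.312), k4=(0.867, -0.319); state += dt/6·(k1+2k2+2k3+k4)
t=0.010: state=(0.639, 0.867)
t=0.020: state=(0.647, 0.864)
t=0.030: state=(0.656, 0.860)
continuing one RK4 step at a time; state shown every 50 steps (Δt=0.5):
t=0.500: state=(0.995, 0.531)
t=1.000: state=(1.125, -0.020)
t=1.500: state=(0.980, -0.548)
t=2.000: state=(0.583, -1.042)
t=2.500: state=(-0.065, -1.544)
t=3.000: state=(-0.903, -1.674)
t=3.500: state=(-1.559, -0.814)
t=4.000: state=(-1.703, 0.170)
t=4.500: state=(-1.462, 0.747)
t=5.000: state=(-0.973, 1.213)
t=5.500: state=(-0.226, 1.801)
t=6.000: state=(0.806, 2.196)
t=6.500: state=(1.711, 1.178)
t=7.000: state=(1.947, -0.109)
t=7.500: state=(1.724, -0.709)
t=8.000: state=(1.269, -1.110)
t=8.500: state=(0.593, -1.627)
t=9.000: state=(-0.382, -2.244)
t=9.500: state=(-1.472, -1.800)
t=9.790: state=(-1.863, -0.874)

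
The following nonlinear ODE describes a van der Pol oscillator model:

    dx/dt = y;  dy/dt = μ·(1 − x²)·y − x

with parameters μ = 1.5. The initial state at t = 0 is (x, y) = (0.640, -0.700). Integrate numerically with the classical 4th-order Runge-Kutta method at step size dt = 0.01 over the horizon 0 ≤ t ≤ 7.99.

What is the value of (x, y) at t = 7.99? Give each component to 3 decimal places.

t=0.000: state=(0.640, -0.700)
step 1 (dt=0.01): k1=(-0.700, -1.260), k2=(-0.706, -1.267), k3=(-0.706, -1.267), k4=(-0.713, -1.274); state += dt/6·(k1+2k2+2k3+k4)
t=0.010: state=(0.633, -0.713)
t=0.020: state=(0.626, -0.725)
t=0.030: state=(0.618, -0.738)
continuing one RK4 step at a time; state shown every 50 steps (Δt=0.5):
t=0.500: state=(0.093, -1.592)
t=1.000: state=(-1.002, -2.525)
t=1.500: state=(-1.813, -0.516)
t=2.000: state=(-1.795, 0.344)
t=2.500: state=(-1.565, 0.556)
t=3.000: state=(-1.235, 0.782)
t=3.500: state=(-0.738, 1.291)
t=4.000: state=(0.202, 2.658)
t=4.500: state=(1.657, 2.094)
t=5.000: state=(2.010, -0.122)
t=5.500: state=(1.848, -0.434)
t=6.000: state=(1.600, -0.562)
t=6.500: state=(1.275, -0.760)
t=7.000: state=(0.798, -1.221)
t=7.500: state=(-0.081, -2.492)
t=7.990: state=(-1.529, -2.485)

(x, y) = (-1.529, -2.485)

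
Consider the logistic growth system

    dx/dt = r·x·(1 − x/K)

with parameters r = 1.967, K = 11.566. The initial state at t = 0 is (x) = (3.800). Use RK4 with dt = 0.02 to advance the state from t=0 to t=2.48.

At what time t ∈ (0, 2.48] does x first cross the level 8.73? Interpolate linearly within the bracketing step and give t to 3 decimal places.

t = 0.935

t=0.000: state=(3.800)
step 1 (dt=0.02): k1=(5.019), k2=(5.052), k3=(5.052), k4=(5.085); state += dt/6·(k1+2k2+2k3+k4)
t=0.020: state=(3.901)
t=0.040: state=(4.003)
t=0.060: state=(4.107)
continuing one RK4 step at a time; state shown every 5 steps (Δt=0.1):
t=0.100: state=(4.318)
t=0.200: state=(4.862)
t=0.300: state=(5.423)
t=0.400: state=(5.991)
t=0.500: state=(6.555)
t=0.600: state=(7.105)
t=0.700: state=(7.631)
t=0.800: state=(8.124)
t=0.900: state=(8.580)
t=0.920: state=(8.666)
next step: t=0.940: state=(8.751) — x has crossed 8.73
linear interpolation between t=0.920 (8.66641) and t=0.940 (8.75104) → t≈0.935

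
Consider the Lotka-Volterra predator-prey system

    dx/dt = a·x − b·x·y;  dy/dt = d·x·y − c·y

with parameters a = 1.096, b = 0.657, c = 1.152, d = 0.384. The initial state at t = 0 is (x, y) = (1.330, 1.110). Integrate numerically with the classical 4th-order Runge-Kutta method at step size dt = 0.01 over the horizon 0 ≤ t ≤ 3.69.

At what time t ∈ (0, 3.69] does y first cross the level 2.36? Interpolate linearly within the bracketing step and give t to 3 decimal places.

t = 3.167

t=0.000: state=(1.330, 1.110)
step 1 (dt=0.01): k1=(0.488, -0.712), k2=(0.492, -0.709), k3=(0.492, -0.709), k4=(0.496, -0.705); state += dt/6·(k1+2k2+2k3+k4)
t=0.010: state=(1.335, 1.103)
t=0.020: state=(1.340, 1.096)
t=0.030: state=(1.345, 1.089)
continuing one RK4 step at a time; state shown every 20 steps (Δt=0.2):
t=0.200: state=(1.444, 0.980)
t=0.400: state=(1.592, 0.875)
t=0.600: state=(1.777, 0.791)
t=0.800: state=(2.003, 0.726)
t=1.000: state=(2.275, 0.679)
t=1.200: state=(2.596, 0.650)
t=1.400: state=(2.970, 0.639)
t=1.600: state=(3.399, 0.648)
t=1.800: state=(3.879, 0.680)
t=2.000: state=(4.401, 0.742)
t=2.200: state=(4.939, 0.844)
t=2.400: state=(5.452, 0.999)
t=2.600: state=(5.870, 1.227)
t=2.800: state=(6.098, 1.546)
t=3.000: state=(6.036, 1.960)
t=3.160: state=(5.739, 2.343)
next step: t=3.170: state=(5.713, 2.368) — y has crossed 2.36
linear interpolation between t=3.160 (2.34333) and t=3.170 (2.36799) → t≈3.167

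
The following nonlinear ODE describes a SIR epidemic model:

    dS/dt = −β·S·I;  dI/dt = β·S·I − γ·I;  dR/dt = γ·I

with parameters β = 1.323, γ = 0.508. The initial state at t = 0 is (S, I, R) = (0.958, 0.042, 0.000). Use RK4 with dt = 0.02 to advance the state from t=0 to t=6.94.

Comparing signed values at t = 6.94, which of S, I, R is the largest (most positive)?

t=0.000: state=(0.958, 0.042, 0.000)
step 1 (dt=0.02): k1=(-0.053, 0.032, 0.021), k2=(-0.054, 0.032, 0.021), k3=(-0.054, 0.032, 0.021), k4=(-0.054, 0.032, 0.022); state += dt/6·(k1+2k2+2k3+k4)
t=0.020: state=(0.957, 0.043, 0.000)
t=0.040: state=(0.956, 0.043, 0.001)
t=0.060: state=(0.955, 0.044, 0.001)
continuing one RK4 step at a time; state shown every 25 steps (Δt=0.5):
t=0.500: state=(0.926, 0.061, 0.013)
t=1.000: state=(0.883, 0.086, 0.031)
t=1.500: state=(0.826, 0.117, 0.057)
t=2.000: state=(0.755, 0.154, 0.091)
t=2.500: state=(0.674, 0.191, 0.135)
t=3.000: state=(0.587, 0.225, 0.188)
t=3.500: state=(0.501, 0.250, 0.249)
t=4.000: state=(0.423, 0.263, 0.314)
t=4.500: state=(0.355, 0.264, 0.381)
t=5.000: state=(0.299, 0.254, 0.447)
t=5.500: state=(0.254, 0.236, 0.510)
t=6.000: state=(0.219, 0.214, 0.567)
t=6.500: state=(0.191, 0.190, 0.618)
t=6.940: state=(0.172, 0.169, 0.658)
compare at T: S=0.172, I=0.169, R=0.658

largest component: R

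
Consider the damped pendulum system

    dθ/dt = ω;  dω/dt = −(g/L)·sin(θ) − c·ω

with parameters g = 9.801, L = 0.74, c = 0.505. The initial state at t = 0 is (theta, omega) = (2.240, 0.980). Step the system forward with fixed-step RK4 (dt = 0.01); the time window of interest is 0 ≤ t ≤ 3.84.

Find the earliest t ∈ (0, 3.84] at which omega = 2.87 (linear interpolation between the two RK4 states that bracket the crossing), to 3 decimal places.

t = 1.489

t=0.000: state=(2.240, 0.980)
step 1 (dt=0.01): k1=(0.980, -10.883), k2=(0.926, -10.815), k3=(0.926, -10.817), k4=(0.872, -10.752); state += dt/6·(k1+2k2+2k3+k4)
t=0.010: state=(2.249, 0.872)
t=0.020: state=(2.257, 0.765)
t=0.030: state=(2.265, 0.659)
continuing one RK4 step at a time; state shown every 20 steps (Δt=0.2):
t=0.200: state=(2.230, -1.044)
t=0.400: state=(1.815, -3.158)
t=0.600: state=(0.963, -5.269)
t=0.800: state=(-0.177, -5.669)
t=1.000: state=(-1.129, -3.567)
t=1.200: state=(-1.561, -0.763)
t=1.400: state=(-1.450, 1.828)
t=1.480: state=(-1.266, 2.770)
next step: t=1.490: state=(-1.238, 2.882) — omega has crossed 2.87
linear interpolation between t=1.480 (2.77020) and t=1.490 (2.88169) → t≈1.489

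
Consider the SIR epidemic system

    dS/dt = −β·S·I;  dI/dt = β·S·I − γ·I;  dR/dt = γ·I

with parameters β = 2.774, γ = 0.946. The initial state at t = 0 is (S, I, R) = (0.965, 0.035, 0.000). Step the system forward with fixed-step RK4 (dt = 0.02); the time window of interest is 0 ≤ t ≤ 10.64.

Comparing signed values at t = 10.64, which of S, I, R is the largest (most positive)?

t=0.000: state=(0.965, 0.035, 0.000)
step 1 (dt=0.02): k1=(-0.094, 0.061, 0.033), k2=(-0.095, 0.062, 0.034), k3=(-0.095, 0.062, 0.034), k4=(-0.097, 0.063, 0.034); state += dt/6·(k1+2k2+2k3+k4)
t=0.020: state=(0.963, 0.036, 0.001)
t=0.040: state=(0.961, 0.038, 0.001)
t=0.060: state=(0.959, 0.039, 0.002)
continuing one RK4 step at a time; state shown every 25 steps (Δt=0.5):
t=0.500: state=(0.894, 0.080, 0.026)
t=1.000: state=(0.761, 0.158, 0.081)
t=1.500: state=(0.573, 0.249, 0.177)
t=2.000: state=(0.389, 0.301, 0.310)
t=2.500: state=(0.256, 0.292, 0.452)
t=3.000: state=(0.176, 0.244, 0.580)
t=3.500: state=(0.131, 0.188, 0.682)
t=4.000: state=(0.104, 0.137, 0.758)
t=4.500: state=(0.089, 0.098, 0.813)
t=5.000: state=(0.079, 0.068, 0.852)
t=5.500: state=(0.073, 0.047, 0.879)
t=6.000: state=(0.069, 0.033, 0.898)
t=6.500: state=(0.067, 0.022, 0.911)
t=7.000: state=(0.065, 0.015, 0.920)
t=7.500: state=(0.064, 0.010, 0.926)
t=8.000: state=(0.063, 0.007, 0.930)
t=8.500: state=(0.063, 0.005, 0.933)
t=9.000: state=(0.062, 0.003, 0.934)
t=9.500: state=(0.062, 0.002, 0.936)
t=10.000: state=(0.062, 0.002, 0.937)
t=10.500: state=(0.062, 0.001, 0.937)
t=10.640: state=(0.062, 0.001, 0.937)
compare at T: S=0.062, I=0.001, R=0.937

largest component: R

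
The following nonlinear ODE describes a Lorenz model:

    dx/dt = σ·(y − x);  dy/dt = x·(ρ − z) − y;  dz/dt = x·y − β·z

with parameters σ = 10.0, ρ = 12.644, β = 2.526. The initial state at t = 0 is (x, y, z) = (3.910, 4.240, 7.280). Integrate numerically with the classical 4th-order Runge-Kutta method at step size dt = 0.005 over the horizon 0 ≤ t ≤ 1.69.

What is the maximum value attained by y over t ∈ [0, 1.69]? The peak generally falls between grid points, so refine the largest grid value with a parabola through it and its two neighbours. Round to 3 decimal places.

t=0.000: state=(3.910, 4.240, 7.280)
step 1 (dt=0.005): k1=(3.300, 16.733, -1.811), k2=(3.636, 16.753, -1.601), k3=(3.628, 16.756, -1.598), k4=(3.956, 16.778, -1.385); state += dt/6·(k1+2k2+2k3+k4)
t=0.005: state=(3.928, 4.324, 7.272)
t=0.010: state=(3.950, 4.408, 7.266)
t=0.015: state=(3.974, 4.492, 7.263)
continuing one RK4 step at a time; state shown every 20 steps (Δt=0.1):
t=0.100: state=(4.752, 5.981, 7.606)
t=0.200: state=(6.162, 7.635, 9.249)
t=0.300: state=(7.389, 8.190, 12.080)
t=0.400: state=(7.486, 6.841, 14.481)
t=0.500: state=(6.295, 4.752, 14.782)
t=0.600: state=(4.793, 3.479, 13.435)
t=0.700: state=(3.812, 3.180, 11.655)
t=0.800: state=(3.504, 3.495, 10.104)
t=0.900: state=(3.749, 4.229, 9.070)
t=1.000: state=(4.431, 5.297, 8.764)
t=1.100: state=(5.422, 6.492, 9.399)
t=1.200: state=(6.430, 7.281, 10.980)
t=1.300: state=(6.935, 7.022, 12.856)
t=1.400: state=(6.573, 5.813, 13.868)
t=1.500: state=(5.617, 4.584, 13.548)
t=1.600: state=(4.699, 3.959, 12.427)
t=1.690: state=(4.226, 3.919, 11.289)
largest grid value and its neighbours: y(0.275)=8.22418, y(0.280)=8.22770, y(0.285)=8.22606
parabola through these three points peaks at t≈0.281 with y≈8.22778

max y = 8.228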